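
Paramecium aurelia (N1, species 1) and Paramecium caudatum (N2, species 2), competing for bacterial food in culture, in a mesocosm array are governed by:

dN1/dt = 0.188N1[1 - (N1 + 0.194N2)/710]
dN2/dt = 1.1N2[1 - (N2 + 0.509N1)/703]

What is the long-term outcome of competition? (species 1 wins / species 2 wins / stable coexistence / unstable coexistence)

Compare the nullcline intercepts: K1/α12 = 710/0.194 = 3660 > K2 = 703; K2/α21 = 703/0.509 = 1380 > K1 = 710.
Since both inequalities hold, each species can invade when rare, so the interior equilibrium is stable.

stable coexistence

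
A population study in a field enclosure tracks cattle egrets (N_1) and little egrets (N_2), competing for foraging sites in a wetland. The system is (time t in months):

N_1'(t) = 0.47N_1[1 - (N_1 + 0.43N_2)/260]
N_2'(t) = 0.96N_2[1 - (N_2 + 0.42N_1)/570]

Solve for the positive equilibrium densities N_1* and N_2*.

N_1* ≈ 18.2, N_2* ≈ 562

Setting both brackets to zero gives the nullclines N_1 + 0.43N_2 = 260 and 0.42N_1 + N_2 = 570.
Substituting N_2 = 570 - 0.42N_1 into the first: N_1(1 - 0.43·0.42) = 260 - 0.43·570.
So N_1* = 14.9/0.819 = 18.2, and then N_2* = 570 - 0.42·18.2 = 562.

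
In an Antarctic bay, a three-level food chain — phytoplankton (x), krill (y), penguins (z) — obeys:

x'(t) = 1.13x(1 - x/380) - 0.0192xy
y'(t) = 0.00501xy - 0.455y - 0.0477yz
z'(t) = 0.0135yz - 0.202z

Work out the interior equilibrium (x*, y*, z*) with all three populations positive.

x* ≈ 283, y* ≈ 15, z* ≈ 20.2

From dz/dt = 0: 0.0135y* = 0.202, so y* = 15.
From dx/dt = 0: 1.13(1 - x*/380) = 0.0192·15, giving x* = 380·(1 - 0.254) = 283.
From dy/dt = 0: 0.00501·283 - 0.455 = 0.0477z*, so z* = 0.965/0.0477 = 20.2.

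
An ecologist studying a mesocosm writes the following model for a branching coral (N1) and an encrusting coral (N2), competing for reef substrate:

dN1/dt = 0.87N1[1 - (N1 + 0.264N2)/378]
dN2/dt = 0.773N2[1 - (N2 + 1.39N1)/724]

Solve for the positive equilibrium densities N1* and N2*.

N1* ≈ 295, N2* ≈ 314

Setting both brackets to zero gives the nullclines N1 + 0.264N2 = 378 and 1.39N1 + N2 = 724.
Substituting N2 = 724 - 1.39N1 into the first: N1(1 - 0.264·1.39) = 378 - 0.264·724.
So N1* = 187/0.633 = 295, and then N2* = 724 - 1.39·295 = 314.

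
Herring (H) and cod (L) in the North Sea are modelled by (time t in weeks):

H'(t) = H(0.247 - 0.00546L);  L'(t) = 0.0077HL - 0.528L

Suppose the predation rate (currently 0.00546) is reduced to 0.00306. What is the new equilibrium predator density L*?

At the interior fixed point, setting dH/dt = 0 with H > 0 fixes L* = (prey growth rate)/(HL coefficient) — independent of the other coefficients.
With the change, L* = 0.247/0.00306 = 80.7; it rises from 45.2.

L* ≈ 80.7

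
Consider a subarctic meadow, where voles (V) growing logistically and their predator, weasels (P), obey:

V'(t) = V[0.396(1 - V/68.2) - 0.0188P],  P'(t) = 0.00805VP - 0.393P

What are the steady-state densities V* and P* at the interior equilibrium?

From dP/dt = 0 with P > 0: 0.00805V* = 0.393, so V* = 48.8.
Substitute into dV/dt = 0: 0.396(1 - 48.8/68.2) = 0.0188P*.
The bracket is 0.284, giving P* = 0.113/0.0188 = 5.99.

V* ≈ 48.8, P* ≈ 5.99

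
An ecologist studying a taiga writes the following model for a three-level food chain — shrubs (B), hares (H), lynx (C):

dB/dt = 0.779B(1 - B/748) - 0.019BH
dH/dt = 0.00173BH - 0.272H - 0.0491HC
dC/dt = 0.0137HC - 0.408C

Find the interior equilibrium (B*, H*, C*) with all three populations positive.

From dC/dt = 0: 0.0137H* = 0.408, so H* = 29.8.
From dB/dt = 0: 0.779(1 - B*/748) = 0.019·29.8, giving B* = 748·(1 - 0.726) = 205.
From dH/dt = 0: 0.00173·205 - 0.272 = 0.0491C*, so C* = 0.0821/0.0491 = 1.67.

B* ≈ 205, H* ≈ 29.8, C* ≈ 1.67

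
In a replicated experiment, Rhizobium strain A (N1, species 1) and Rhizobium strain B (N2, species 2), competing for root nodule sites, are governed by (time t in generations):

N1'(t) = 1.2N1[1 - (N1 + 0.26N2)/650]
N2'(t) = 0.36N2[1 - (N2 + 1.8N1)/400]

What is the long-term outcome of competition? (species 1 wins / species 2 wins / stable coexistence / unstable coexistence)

Compare the nullcline intercepts: K1/α12 = 650/0.26 = 2500 > K2 = 400; K2/α21 = 400/1.8 = 222 < K1 = 650.
Since the inequalities point opposite ways, species 1 can invade but species 2 cannot.

species 1 excludes species 2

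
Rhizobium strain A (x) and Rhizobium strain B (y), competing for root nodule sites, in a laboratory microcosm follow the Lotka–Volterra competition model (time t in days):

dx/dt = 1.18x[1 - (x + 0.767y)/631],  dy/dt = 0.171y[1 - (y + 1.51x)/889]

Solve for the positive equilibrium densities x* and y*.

Setting both brackets to zero gives the nullclines x + 0.767y = 631 and 1.51x + y = 889.
Substituting y = 889 - 1.51x into the first: x(1 - 0.767·1.51) = 631 - 0.767·889.
So x* = -50.9/-0.158 = 322, and then y* = 889 - 1.51·322 = 403.

x* ≈ 322, y* ≈ 403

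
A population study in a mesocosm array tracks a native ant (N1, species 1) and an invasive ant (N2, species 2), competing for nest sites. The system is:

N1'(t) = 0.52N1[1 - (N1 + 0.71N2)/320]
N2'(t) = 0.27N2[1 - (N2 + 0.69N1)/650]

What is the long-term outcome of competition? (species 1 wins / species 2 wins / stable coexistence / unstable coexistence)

species 2 excludes species 1

Compare the nullcline intercepts: K1/α12 = 320/0.71 = 451 < K2 = 650; K2/α21 = 650/0.69 = 942 > K1 = 320.
Since the inequalities point opposite ways, species 2 can invade but species 1 cannot.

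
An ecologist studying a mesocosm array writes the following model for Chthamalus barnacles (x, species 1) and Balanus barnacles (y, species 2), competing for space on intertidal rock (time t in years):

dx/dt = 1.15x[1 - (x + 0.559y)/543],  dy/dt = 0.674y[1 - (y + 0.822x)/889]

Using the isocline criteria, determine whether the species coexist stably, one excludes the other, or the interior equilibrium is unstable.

Compare the nullcline intercepts: K1/α12 = 543/0.559 = 971 > K2 = 889; K2/α21 = 889/0.822 = 1080 > K1 = 543.
Since both inequalities hold, each species can invade when rare, so the interior equilibrium is stable.

stable coexistence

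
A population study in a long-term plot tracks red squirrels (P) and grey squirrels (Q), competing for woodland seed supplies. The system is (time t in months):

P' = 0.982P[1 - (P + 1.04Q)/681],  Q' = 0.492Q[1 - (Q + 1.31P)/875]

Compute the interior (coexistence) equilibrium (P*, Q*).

P* ≈ 632, Q* ≈ 47.2

Setting both brackets to zero gives the nullclines P + 1.04Q = 681 and 1.31P + Q = 875.
Substituting Q = 875 - 1.31P into the first: P(1 - 1.04·1.31) = 681 - 1.04·875.
So P* = -229/-0.362 = 632, and then Q* = 875 - 1.31·632 = 47.2.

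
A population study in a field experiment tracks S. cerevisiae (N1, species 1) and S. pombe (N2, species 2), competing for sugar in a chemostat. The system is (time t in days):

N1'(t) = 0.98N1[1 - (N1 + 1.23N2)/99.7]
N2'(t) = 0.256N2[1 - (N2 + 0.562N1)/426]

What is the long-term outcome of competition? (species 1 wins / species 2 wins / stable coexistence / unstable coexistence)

Compare the nullcline intercepts: K1/α12 = 99.7/1.23 = 81.1 < K2 = 426; K2/α21 = 426/0.562 = 758 > K1 = 99.7.
Since the inequalities point opposite ways, species 2 can invade but species 1 cannot.

species 2 excludes species 1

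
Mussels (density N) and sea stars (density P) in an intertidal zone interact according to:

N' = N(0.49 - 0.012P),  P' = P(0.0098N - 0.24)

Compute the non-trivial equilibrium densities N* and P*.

N* ≈ 24.5, P* ≈ 40.8

Set dP/dt = 0 with P > 0: 0.0098N - 0.24 = 0, so N* = 0.24/0.0098 = 24.5.
Set dN/dt = 0 with N > 0: 0.49 - 0.012P = 0, so P* = 0.49/0.012 = 40.8.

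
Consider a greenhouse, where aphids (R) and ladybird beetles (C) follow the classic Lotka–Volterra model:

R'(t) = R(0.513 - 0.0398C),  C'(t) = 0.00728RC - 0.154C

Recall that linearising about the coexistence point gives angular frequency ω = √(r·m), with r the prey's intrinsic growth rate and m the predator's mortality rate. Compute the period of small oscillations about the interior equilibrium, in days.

T ≈ 22.4 days

Here r = 0.513 and m = 0.154, so r·m = 0.079.
ω = √0.079 = 0.281 per day, hence T = 2π/ω ≈ 22.4 days.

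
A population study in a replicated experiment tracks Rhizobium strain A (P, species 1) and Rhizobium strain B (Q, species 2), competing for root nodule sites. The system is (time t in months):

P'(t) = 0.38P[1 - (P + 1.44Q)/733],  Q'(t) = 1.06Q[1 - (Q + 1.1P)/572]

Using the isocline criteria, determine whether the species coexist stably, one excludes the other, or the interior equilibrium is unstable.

Compare the nullcline intercepts: K1/α12 = 733/1.44 = 509 < K2 = 572; K2/α21 = 572/1.1 = 520 < K1 = 733.
Since both are reversed, neither can invade when rare; the interior point is a saddle.

unstable coexistence (outcome depends on initial conditions)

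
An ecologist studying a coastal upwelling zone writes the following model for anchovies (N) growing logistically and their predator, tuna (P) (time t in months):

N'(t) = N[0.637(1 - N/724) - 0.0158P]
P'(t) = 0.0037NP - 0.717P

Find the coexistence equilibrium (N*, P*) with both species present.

N* ≈ 194, P* ≈ 29.5

From dP/dt = 0 with P > 0: 0.0037N* = 0.717, so N* = 194.
Substitute into dN/dt = 0: 0.637(1 - 194/724) = 0.0158P*.
The bracket is 0.732, giving P* = 0.467/0.0158 = 29.5.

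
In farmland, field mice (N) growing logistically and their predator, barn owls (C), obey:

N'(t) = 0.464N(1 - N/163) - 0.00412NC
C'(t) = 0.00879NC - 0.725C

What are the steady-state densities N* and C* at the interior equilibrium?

From dC/dt = 0 with C > 0: 0.00879N* = 0.725, so N* = 82.5.
Substitute into dN/dt = 0: 0.464(1 - 82.5/163) = 0.00412C*.
The bracket is 0.494, giving C* = 0.229/0.00412 = 55.6.

N* ≈ 82.5, C* ≈ 55.6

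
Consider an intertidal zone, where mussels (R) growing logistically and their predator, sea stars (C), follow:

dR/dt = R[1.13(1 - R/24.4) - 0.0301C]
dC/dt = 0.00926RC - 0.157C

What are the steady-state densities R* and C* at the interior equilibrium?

R* ≈ 17, C* ≈ 11.5

From dC/dt = 0 with C > 0: 0.00926R* = 0.157, so R* = 17.
Substitute into dR/dt = 0: 1.13(1 - 17/24.4) = 0.0301C*.
The bracket is 0.305, giving C* = 0.345/0.0301 = 11.5.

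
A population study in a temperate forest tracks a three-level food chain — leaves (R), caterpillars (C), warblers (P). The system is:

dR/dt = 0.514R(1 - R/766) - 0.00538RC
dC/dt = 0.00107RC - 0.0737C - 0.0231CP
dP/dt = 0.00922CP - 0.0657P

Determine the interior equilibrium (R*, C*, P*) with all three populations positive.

From dP/dt = 0: 0.00922C* = 0.0657, so C* = 7.13.
From dR/dt = 0: 0.514(1 - R*/766) = 0.00538·7.13, giving R* = 766·(1 - 0.0746) = 709.
From dC/dt = 0: 0.00107·709 - 0.0737 = 0.0231P*, so P* = 0.685/0.0231 = 29.6.

R* ≈ 709, C* ≈ 7.13, P* ≈ 29.6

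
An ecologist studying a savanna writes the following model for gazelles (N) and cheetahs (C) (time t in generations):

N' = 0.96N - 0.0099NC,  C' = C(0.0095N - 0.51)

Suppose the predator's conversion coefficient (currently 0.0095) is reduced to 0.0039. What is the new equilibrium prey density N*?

N* ≈ 131

At the interior fixed point, setting dC/dt = 0 with C > 0 fixes N* = (predator death rate)/(NC coefficient) — independent of the other coefficients.
With the change, N* = 0.51/0.0039 = 131; it rises from 53.7.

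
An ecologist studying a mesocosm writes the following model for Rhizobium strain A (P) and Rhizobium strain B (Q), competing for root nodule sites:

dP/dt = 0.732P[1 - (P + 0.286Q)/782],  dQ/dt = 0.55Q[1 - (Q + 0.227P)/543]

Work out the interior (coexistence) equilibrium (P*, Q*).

P* ≈ 670, Q* ≈ 391

Setting both brackets to zero gives the nullclines P + 0.286Q = 782 and 0.227P + Q = 543.
Substituting Q = 543 - 0.227P into the first: P(1 - 0.286·0.227) = 782 - 0.286·543.
So P* = 627/0.935 = 670, and then Q* = 543 - 0.227·670 = 391.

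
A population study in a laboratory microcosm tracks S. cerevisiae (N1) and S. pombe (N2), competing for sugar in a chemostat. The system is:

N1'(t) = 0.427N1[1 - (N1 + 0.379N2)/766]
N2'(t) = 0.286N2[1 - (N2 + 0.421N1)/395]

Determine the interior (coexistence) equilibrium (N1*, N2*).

Setting both brackets to zero gives the nullclines N1 + 0.379N2 = 766 and 0.421N1 + N2 = 395.
Substituting N2 = 395 - 0.421N1 into the first: N1(1 - 0.379·0.421) = 766 - 0.379·395.
So N1* = 616/0.84 = 733, and then N2* = 395 - 0.421·733 = 86.3.

N1* ≈ 733, N2* ≈ 86.3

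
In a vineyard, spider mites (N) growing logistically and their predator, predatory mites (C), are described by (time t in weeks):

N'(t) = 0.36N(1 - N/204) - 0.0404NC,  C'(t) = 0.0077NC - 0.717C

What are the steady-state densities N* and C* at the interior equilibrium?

N* ≈ 93.1, C* ≈ 4.84

From dC/dt = 0 with C > 0: 0.0077N* = 0.717, so N* = 93.1.
Substitute into dN/dt = 0: 0.36(1 - 93.1/204) = 0.0404C*.
The bracket is 0.544, giving C* = 0.196/0.0404 = 4.84.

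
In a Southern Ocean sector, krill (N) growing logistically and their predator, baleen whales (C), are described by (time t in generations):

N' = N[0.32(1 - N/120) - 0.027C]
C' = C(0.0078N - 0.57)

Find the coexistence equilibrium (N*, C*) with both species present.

N* ≈ 73.1, C* ≈ 4.63

From dC/dt = 0 with C > 0: 0.0078N* = 0.57, so N* = 73.1.
Substitute into dN/dt = 0: 0.32(1 - 73.1/120) = 0.027C*.
The bracket is 0.391, giving C* = 0.125/0.027 = 4.63.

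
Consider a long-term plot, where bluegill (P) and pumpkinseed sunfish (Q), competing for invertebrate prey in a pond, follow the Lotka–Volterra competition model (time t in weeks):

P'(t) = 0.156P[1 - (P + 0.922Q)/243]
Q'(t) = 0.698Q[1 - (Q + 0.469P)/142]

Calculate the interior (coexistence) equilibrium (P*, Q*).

P* ≈ 197, Q* ≈ 49.4

Setting both brackets to zero gives the nullclines P + 0.922Q = 243 and 0.469P + Q = 142.
Substituting Q = 142 - 0.469P into the first: P(1 - 0.922·0.469) = 243 - 0.922·142.
So P* = 112/0.568 = 197, and then Q* = 142 - 0.469·197 = 49.4.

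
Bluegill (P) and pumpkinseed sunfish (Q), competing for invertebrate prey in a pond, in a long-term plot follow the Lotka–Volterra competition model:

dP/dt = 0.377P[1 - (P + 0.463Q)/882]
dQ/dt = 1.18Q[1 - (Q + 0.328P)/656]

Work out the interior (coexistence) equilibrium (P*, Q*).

Setting both brackets to zero gives the nullclines P + 0.463Q = 882 and 0.328P + Q = 656.
Substituting Q = 656 - 0.328P into the first: P(1 - 0.463·0.328) = 882 - 0.463·656.
So P* = 578/0.848 = 682, and then Q* = 656 - 0.328·682 = 432.

P* ≈ 682, Q* ≈ 432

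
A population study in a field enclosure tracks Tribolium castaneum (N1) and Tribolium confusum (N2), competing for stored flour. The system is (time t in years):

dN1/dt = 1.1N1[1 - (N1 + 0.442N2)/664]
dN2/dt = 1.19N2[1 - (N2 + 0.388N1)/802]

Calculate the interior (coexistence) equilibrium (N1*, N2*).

N1* ≈ 374, N2* ≈ 657

Setting both brackets to zero gives the nullclines N1 + 0.442N2 = 664 and 0.388N1 + N2 = 802.
Substituting N2 = 802 - 0.388N1 into the first: N1(1 - 0.442·0.388) = 664 - 0.442·802.
So N1* = 310/0.829 = 374, and then N2* = 802 - 0.388·374 = 657.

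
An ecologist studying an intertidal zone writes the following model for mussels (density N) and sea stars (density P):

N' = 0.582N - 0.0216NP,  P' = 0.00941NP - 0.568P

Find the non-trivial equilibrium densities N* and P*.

Set dP/dt = 0 with P > 0: 0.00941N - 0.568 = 0, so N* = 0.568/0.00941 = 60.4.
Set dN/dt = 0 with N > 0: 0.582 - 0.0216P = 0, so P* = 0.582/0.0216 = 26.9.

N* ≈ 60.4, P* ≈ 26.9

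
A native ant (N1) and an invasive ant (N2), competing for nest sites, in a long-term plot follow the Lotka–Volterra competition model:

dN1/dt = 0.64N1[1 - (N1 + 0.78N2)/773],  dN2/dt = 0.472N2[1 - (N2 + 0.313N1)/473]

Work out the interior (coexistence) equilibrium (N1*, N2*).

N1* ≈ 535, N2* ≈ 306

Setting both brackets to zero gives the nullclines N1 + 0.78N2 = 773 and 0.313N1 + N2 = 473.
Substituting N2 = 473 - 0.313N1 into the first: N1(1 - 0.78·0.313) = 773 - 0.78·473.
So N1* = 404/0.756 = 535, and then N2* = 473 - 0.313·535 = 306.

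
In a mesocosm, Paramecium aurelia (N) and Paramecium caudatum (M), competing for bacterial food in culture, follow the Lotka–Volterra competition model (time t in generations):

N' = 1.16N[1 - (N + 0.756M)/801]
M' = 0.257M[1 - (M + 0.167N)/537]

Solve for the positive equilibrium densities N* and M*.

Setting both brackets to zero gives the nullclines N + 0.756M = 801 and 0.167N + M = 537.
Substituting M = 537 - 0.167N into the first: N(1 - 0.756·0.167) = 801 - 0.756·537.
So N* = 395/0.874 = 452, and then M* = 537 - 0.167·452 = 461.

N* ≈ 452, M* ≈ 461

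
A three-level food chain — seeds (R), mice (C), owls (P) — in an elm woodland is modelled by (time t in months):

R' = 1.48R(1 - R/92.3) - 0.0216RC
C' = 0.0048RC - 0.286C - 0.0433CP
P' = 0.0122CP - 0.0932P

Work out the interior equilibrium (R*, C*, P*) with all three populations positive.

R* ≈ 82, C* ≈ 7.64, P* ≈ 2.49

From dP/dt = 0: 0.0122C* = 0.0932, so C* = 7.64.
From dR/dt = 0: 1.48(1 - R*/92.3) = 0.0216·7.64, giving R* = 92.3·(1 - 0.111) = 82.
From dC/dt = 0: 0.0048·82 - 0.286 = 0.0433P*, so P* = 0.108/0.0433 = 2.49.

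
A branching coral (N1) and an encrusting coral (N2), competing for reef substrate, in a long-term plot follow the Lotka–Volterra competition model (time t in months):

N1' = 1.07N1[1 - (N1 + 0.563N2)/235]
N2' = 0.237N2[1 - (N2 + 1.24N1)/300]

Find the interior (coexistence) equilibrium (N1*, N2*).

Setting both brackets to zero gives the nullclines N1 + 0.563N2 = 235 and 1.24N1 + N2 = 300.
Substituting N2 = 300 - 1.24N1 into the first: N1(1 - 0.563·1.24) = 235 - 0.563·300.
So N1* = 66.1/0.302 = 219, and then N2* = 300 - 1.24·219 = 28.5.

N1* ≈ 219, N2* ≈ 28.5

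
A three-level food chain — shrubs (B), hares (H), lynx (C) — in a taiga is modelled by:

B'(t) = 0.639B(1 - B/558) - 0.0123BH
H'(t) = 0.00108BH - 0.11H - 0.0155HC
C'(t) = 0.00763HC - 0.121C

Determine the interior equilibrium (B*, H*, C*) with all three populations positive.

B* ≈ 388, H* ≈ 15.9, C* ≈ 19.9

From dC/dt = 0: 0.00763H* = 0.121, so H* = 15.9.
From dB/dt = 0: 0.639(1 - B*/558) = 0.0123·15.9, giving B* = 558·(1 - 0.305) = 388.
From dH/dt = 0: 0.00108·388 - 0.11 = 0.0155C*, so C* = 0.309/0.0155 = 19.9.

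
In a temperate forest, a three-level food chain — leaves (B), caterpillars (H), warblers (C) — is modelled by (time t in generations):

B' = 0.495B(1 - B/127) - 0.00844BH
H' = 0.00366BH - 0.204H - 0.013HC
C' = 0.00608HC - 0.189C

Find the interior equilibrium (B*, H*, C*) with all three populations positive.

B* ≈ 59.7, H* ≈ 31.1, C* ≈ 1.11

From dC/dt = 0: 0.00608H* = 0.189, so H* = 31.1.
From dB/dt = 0: 0.495(1 - B*/127) = 0.00844·31.1, giving B* = 127·(1 - 0.53) = 59.7.
From dH/dt = 0: 0.00366·59.7 - 0.204 = 0.013C*, so C* = 0.0145/0.013 = 1.11.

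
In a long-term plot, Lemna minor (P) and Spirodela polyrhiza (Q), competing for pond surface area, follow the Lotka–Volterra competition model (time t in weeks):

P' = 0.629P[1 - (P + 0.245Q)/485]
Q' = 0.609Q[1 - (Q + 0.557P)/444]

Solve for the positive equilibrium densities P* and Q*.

P* ≈ 436, Q* ≈ 201

Setting both brackets to zero gives the nullclines P + 0.245Q = 485 and 0.557P + Q = 444.
Substituting Q = 444 - 0.557P into the first: P(1 - 0.245·0.557) = 485 - 0.245·444.
So P* = 376/0.864 = 436, and then Q* = 444 - 0.557·436 = 201.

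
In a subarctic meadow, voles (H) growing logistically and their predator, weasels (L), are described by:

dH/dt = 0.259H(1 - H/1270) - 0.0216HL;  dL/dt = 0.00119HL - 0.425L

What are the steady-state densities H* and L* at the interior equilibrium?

From dL/dt = 0 with L > 0: 0.00119H* = 0.425, so H* = 357.
Substitute into dH/dt = 0: 0.259(1 - 357/1270) = 0.0216L*.
The bracket is 0.719, giving L* = 0.186/0.0216 = 8.62.

H* ≈ 357, L* ≈ 8.62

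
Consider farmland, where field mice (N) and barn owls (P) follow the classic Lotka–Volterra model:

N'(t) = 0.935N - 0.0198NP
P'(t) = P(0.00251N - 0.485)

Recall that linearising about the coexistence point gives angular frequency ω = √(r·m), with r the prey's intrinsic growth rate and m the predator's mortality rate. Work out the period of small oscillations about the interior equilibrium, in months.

Here r = 0.935 and m = 0.485, so r·m = 0.453.
ω = √0.453 = 0.673 per month, hence T = 2π/ω ≈ 9.33 months.

T ≈ 9.33 months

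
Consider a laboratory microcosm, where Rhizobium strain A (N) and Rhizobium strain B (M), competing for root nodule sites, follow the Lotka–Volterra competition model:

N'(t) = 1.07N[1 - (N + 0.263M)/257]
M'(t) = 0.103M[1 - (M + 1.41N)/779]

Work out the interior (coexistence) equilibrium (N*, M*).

N* ≈ 82.8, M* ≈ 662

Setting both brackets to zero gives the nullclines N + 0.263M = 257 and 1.41N + M = 779.
Substituting M = 779 - 1.41N into the first: N(1 - 0.263·1.41) = 257 - 0.263·779.
So N* = 52.1/0.629 = 82.8, and then M* = 779 - 1.41·82.8 = 662.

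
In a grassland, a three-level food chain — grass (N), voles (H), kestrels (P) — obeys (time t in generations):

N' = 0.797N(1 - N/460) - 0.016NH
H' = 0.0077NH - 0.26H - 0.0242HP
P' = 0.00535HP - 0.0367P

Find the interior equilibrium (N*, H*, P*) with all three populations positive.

From dP/dt = 0: 0.00535H* = 0.0367, so H* = 6.86.
From dN/dt = 0: 0.797(1 - N*/460) = 0.016·6.86, giving N* = 460·(1 - 0.138) = 397.
From dH/dt = 0: 0.0077·397 - 0.26 = 0.0242P*, so P* = 2.79/0.0242 = 115.

N* ≈ 397, H* ≈ 6.86, P* ≈ 115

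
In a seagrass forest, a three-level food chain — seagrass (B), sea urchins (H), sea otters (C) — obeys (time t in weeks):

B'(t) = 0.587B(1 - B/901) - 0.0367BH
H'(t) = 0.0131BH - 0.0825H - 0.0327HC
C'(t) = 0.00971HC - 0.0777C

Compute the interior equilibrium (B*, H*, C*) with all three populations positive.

B* ≈ 450, H* ≈ 8, C* ≈ 178

From dC/dt = 0: 0.00971H* = 0.0777, so H* = 8.
From dB/dt = 0: 0.587(1 - B*/901) = 0.0367·8, giving B* = 901·(1 - 0.5) = 450.
From dH/dt = 0: 0.0131·450 - 0.0825 = 0.0327C*, so C* = 5.82/0.0327 = 178.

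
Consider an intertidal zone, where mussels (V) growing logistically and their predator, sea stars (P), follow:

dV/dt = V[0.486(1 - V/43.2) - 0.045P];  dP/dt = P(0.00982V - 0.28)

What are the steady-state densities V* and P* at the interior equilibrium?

From dP/dt = 0 with P > 0: 0.00982V* = 0.28, so V* = 28.5.
Substitute into dV/dt = 0: 0.486(1 - 28.5/43.2) = 0.045P*.
The bracket is 0.34, giving P* = 0.165/0.045 = 3.67.

V* ≈ 28.5, P* ≈ 3.67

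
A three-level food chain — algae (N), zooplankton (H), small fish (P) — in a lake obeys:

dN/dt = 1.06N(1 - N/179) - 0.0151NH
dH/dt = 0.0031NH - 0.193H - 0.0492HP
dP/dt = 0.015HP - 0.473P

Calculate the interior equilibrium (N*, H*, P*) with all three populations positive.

N* ≈ 98.6, H* ≈ 31.5, P* ≈ 2.29

From dP/dt = 0: 0.015H* = 0.473, so H* = 31.5.
From dN/dt = 0: 1.06(1 - N*/179) = 0.0151·31.5, giving N* = 179·(1 - 0.449) = 98.6.
From dH/dt = 0: 0.0031·98.6 - 0.193 = 0.0492P*, so P* = 0.113/0.0492 = 2.29.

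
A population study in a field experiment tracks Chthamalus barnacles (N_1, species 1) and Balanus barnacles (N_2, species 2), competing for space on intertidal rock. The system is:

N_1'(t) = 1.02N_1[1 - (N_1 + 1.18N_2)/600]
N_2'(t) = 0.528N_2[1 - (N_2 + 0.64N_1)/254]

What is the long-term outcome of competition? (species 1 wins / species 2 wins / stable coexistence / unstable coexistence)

species 1 excludes species 2

Compare the nullcline intercepts: K1/α12 = 600/1.18 = 508 > K2 = 254; K2/α21 = 254/0.64 = 397 < K1 = 600.
Since the inequalities point opposite ways, species 1 can invade but species 2 cannot.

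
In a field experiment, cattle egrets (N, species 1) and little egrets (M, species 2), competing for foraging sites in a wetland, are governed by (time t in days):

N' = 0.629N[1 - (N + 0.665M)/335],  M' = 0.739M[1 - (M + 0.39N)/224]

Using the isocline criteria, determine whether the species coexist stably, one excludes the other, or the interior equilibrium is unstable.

stable coexistence

Compare the nullcline intercepts: K1/α12 = 335/0.665 = 504 > K2 = 224; K2/α21 = 224/0.39 = 574 > K1 = 335.
Since both inequalities hold, each species can invade when rare, so the interior equilibrium is stable.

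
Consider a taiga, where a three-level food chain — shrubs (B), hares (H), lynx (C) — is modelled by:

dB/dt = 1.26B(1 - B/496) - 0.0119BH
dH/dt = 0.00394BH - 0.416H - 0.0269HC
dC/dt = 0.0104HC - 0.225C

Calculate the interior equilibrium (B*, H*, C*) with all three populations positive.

B* ≈ 395, H* ≈ 21.6, C* ≈ 42.3

From dC/dt = 0: 0.0104H* = 0.225, so H* = 21.6.
From dB/dt = 0: 1.26(1 - B*/496) = 0.0119·21.6, giving B* = 496·(1 - 0.204) = 395.
From dH/dt = 0: 0.00394·395 - 0.416 = 0.0269C*, so C* = 1.14/0.0269 = 42.3.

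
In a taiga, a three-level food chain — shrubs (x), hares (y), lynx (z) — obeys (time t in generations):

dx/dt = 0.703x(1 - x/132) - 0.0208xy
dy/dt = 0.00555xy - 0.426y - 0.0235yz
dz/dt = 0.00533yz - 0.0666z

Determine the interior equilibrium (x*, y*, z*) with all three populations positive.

x* ≈ 83.2, y* ≈ 12.5, z* ≈ 1.52

From dz/dt = 0: 0.00533y* = 0.0666, so y* = 12.5.
From dx/dt = 0: 0.703(1 - x*/132) = 0.0208·12.5, giving x* = 132·(1 - 0.37) = 83.2.
From dy/dt = 0: 0.00555·83.2 - 0.426 = 0.0235z*, so z* = 0.0358/0.0235 = 1.52.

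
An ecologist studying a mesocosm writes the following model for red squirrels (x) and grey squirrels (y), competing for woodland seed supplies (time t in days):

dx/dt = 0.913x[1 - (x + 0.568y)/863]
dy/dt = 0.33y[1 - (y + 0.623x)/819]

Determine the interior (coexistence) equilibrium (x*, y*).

Setting both brackets to zero gives the nullclines x + 0.568y = 863 and 0.623x + y = 819.
Substituting y = 819 - 0.623x into the first: x(1 - 0.568·0.623) = 863 - 0.568·819.
So x* = 398/0.646 = 616, and then y* = 819 - 0.623·616 = 435.

x* ≈ 616, y* ≈ 435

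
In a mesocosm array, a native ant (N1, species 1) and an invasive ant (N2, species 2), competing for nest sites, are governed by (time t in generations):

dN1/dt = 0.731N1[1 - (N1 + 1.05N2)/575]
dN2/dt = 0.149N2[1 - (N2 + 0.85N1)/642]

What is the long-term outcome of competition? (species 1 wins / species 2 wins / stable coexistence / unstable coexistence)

Compare the nullcline intercepts: K1/α12 = 575/1.05 = 548 < K2 = 642; K2/α21 = 642/0.85 = 755 > K1 = 575.
Since the inequalities point opposite ways, species 2 can invade but species 1 cannot.

species 2 excludes species 1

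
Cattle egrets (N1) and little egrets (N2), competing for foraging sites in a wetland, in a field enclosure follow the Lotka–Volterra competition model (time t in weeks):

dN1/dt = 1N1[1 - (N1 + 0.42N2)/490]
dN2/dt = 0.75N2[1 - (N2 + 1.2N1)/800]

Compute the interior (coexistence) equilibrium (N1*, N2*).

Setting both brackets to zero gives the nullclines N1 + 0.42N2 = 490 and 1.2N1 + N2 = 800.
Substituting N2 = 800 - 1.2N1 into the first: N1(1 - 0.42·1.2) = 490 - 0.42·800.
So N1* = 154/0.496 = 310, and then N2* = 800 - 1.2·310 = 427.

N1* ≈ 310, N2* ≈ 427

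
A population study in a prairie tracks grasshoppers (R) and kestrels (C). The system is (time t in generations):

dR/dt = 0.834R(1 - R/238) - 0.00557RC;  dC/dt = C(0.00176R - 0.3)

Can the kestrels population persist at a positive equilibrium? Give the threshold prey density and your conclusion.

The predator equation gives dC/dt > 0 only when R > 0.3/0.00176 = 170.
Without the predator, R → K = 238. Since 238 > 170, the predator can invade and persist.

Threshold R = 170; K > 170, so yes, the predator persists.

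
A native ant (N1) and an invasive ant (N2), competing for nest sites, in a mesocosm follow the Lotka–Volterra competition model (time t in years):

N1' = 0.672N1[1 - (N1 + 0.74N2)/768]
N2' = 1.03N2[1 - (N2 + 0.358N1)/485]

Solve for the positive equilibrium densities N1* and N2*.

Setting both brackets to zero gives the nullclines N1 + 0.74N2 = 768 and 0.358N1 + N2 = 485.
Substituting N2 = 485 - 0.358N1 into the first: N1(1 - 0.74·0.358) = 768 - 0.74·485.
So N1* = 409/0.735 = 557, and then N2* = 485 - 0.358·557 = 286.

N1* ≈ 557, N2* ≈ 286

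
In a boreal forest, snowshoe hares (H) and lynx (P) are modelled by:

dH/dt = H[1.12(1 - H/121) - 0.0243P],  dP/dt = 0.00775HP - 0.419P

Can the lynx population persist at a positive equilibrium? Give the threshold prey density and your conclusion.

The predator equation gives dP/dt > 0 only when H > 0.419/0.00775 = 54.1.
Without the predator, H → K = 121. Since 121 > 54.1, the predator can invade and persist.

Threshold H = 54.1; K > 54.1, so yes, the predator persists.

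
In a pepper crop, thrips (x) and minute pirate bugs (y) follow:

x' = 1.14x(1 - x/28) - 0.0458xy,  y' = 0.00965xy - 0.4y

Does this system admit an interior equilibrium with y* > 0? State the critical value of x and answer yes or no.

Threshold x = 41.5; K < 41.5, so no, the predator goes extinct.

The predator equation gives dy/dt > 0 only when x > 0.4/0.00965 = 41.5.
Without the predator, x → K = 28. Since 28 < 41.5, the predator cannot invade.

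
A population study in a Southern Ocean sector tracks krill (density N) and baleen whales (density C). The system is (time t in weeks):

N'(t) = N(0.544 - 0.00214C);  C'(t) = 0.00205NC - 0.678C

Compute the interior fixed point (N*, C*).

N* ≈ 331, C* ≈ 254

Set dC/dt = 0 with C > 0: 0.00205N - 0.678 = 0, so N* = 0.678/0.00205 = 331.
Set dN/dt = 0 with N > 0: 0.544 - 0.00214C = 0, so C* = 0.544/0.00214 = 254.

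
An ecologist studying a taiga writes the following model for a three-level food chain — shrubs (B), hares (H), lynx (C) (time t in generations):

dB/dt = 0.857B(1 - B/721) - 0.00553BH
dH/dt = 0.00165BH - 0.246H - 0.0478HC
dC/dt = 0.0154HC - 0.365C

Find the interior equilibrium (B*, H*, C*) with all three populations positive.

From dC/dt = 0: 0.0154H* = 0.365, so H* = 23.7.
From dB/dt = 0: 0.857(1 - B*/721) = 0.00553·23.7, giving B* = 721·(1 - 0.153) = 611.
From dH/dt = 0: 0.00165·611 - 0.246 = 0.0478C*, so C* = 0.762/0.0478 = 15.9.

B* ≈ 611, H* ≈ 23.7, C* ≈ 15.9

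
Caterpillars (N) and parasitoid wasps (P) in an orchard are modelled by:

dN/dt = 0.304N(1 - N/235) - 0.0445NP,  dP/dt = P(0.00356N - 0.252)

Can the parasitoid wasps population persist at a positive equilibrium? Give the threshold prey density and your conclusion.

The predator equation gives dP/dt > 0 only when N > 0.252/0.00356 = 70.8.
Without the predator, N → K = 235. Since 235 > 70.8, the predator can invade and persist.

Threshold N = 70.8; K > 70.8, so yes, the predator persists.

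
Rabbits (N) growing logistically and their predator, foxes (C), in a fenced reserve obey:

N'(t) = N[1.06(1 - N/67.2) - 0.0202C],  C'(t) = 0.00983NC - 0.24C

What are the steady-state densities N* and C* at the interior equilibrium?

N* ≈ 24.4, C* ≈ 33.4

From dC/dt = 0 with C > 0: 0.00983N* = 0.24, so N* = 24.4.
Substitute into dN/dt = 0: 1.06(1 - 24.4/67.2) = 0.0202C*.
The bracket is 0.637, giving C* = 0.675/0.0202 = 33.4.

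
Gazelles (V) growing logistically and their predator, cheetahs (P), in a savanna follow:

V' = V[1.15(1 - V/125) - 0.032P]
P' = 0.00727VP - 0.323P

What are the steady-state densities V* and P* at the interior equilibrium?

From dP/dt = 0 with P > 0: 0.00727V* = 0.323, so V* = 44.4.
Substitute into dV/dt = 0: 1.15(1 - 44.4/125) = 0.032P*.
The bracket is 0.645, giving P* = 0.741/0.032 = 23.2.

V* ≈ 44.4, P* ≈ 23.2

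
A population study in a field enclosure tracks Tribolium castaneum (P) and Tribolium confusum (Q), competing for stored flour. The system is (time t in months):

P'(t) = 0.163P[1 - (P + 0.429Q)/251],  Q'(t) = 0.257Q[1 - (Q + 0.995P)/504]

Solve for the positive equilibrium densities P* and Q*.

P* ≈ 60.7, Q* ≈ 444

Setting both brackets to zero gives the nullclines P + 0.429Q = 251 and 0.995P + Q = 504.
Substituting Q = 504 - 0.995P into the first: P(1 - 0.429·0.995) = 251 - 0.429·504.
So P* = 34.8/0.573 = 60.7, and then Q* = 504 - 0.995·60.7 = 444.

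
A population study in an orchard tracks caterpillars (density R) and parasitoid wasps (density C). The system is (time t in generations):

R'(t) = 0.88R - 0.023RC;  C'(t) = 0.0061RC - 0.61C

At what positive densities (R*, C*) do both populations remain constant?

Set dC/dt = 0 with C > 0: 0.0061R - 0.61 = 0, so R* = 0.61/0.0061 = 100.
Set dR/dt = 0 with R > 0: 0.88 - 0.023C = 0, so C* = 0.88/0.023 = 38.3.

R* ≈ 100, C* ≈ 38.3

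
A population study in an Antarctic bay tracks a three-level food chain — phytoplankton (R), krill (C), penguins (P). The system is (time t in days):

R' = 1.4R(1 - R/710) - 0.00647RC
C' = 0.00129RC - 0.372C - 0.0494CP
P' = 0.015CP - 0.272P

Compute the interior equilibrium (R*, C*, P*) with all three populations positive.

R* ≈ 651, C* ≈ 18.1, P* ≈ 9.46

From dP/dt = 0: 0.015C* = 0.272, so C* = 18.1.
From dR/dt = 0: 1.4(1 - R*/710) = 0.00647·18.1, giving R* = 710·(1 - 0.0838) = 651.
From dC/dt = 0: 0.00129·651 - 0.372 = 0.0494P*, so P* = 0.467/0.0494 = 9.46.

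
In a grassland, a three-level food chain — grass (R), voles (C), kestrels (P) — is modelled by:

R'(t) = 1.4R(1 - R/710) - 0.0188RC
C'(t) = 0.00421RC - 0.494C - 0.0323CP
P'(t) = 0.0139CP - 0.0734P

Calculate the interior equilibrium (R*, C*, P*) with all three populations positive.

R* ≈ 660, C* ≈ 5.28, P* ≈ 70.7

From dP/dt = 0: 0.0139C* = 0.0734, so C* = 5.28.
From dR/dt = 0: 1.4(1 - R*/710) = 0.0188·5.28, giving R* = 710·(1 - 0.0709) = 660.
From dC/dt = 0: 0.00421·660 - 0.494 = 0.0323P*, so P* = 2.28/0.0323 = 70.7.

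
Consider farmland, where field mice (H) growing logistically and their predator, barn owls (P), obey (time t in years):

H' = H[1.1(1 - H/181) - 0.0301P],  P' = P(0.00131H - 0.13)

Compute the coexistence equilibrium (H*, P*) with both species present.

From dP/dt = 0 with P > 0: 0.00131H* = 0.13, so H* = 99.2.
Substitute into dH/dt = 0: 1.1(1 - 99.2/181) = 0.0301P*.
The bracket is 0.452, giving P* = 0.497/0.0301 = 16.5.

H* ≈ 99.2, P* ≈ 16.5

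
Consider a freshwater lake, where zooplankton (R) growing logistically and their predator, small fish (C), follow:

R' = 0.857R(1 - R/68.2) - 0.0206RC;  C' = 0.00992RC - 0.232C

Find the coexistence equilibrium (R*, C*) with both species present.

R* ≈ 23.4, C* ≈ 27.3

From dC/dt = 0 with C > 0: 0.00992R* = 0.232, so R* = 23.4.
Substitute into dR/dt = 0: 0.857(1 - 23.4/68.2) = 0.0206C*.
The bracket is 0.657, giving C* = 0.563/0.0206 = 27.3.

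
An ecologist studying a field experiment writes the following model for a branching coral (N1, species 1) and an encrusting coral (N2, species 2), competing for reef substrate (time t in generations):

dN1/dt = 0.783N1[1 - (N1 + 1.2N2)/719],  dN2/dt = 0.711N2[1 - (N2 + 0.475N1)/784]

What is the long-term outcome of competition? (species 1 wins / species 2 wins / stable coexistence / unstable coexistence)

species 2 excludes species 1

Compare the nullcline intercepts: K1/α12 = 719/1.2 = 599 < K2 = 784; K2/α21 = 784/0.475 = 1650 > K1 = 719.
Since the inequalities point opposite ways, species 2 can invade but species 1 cannot.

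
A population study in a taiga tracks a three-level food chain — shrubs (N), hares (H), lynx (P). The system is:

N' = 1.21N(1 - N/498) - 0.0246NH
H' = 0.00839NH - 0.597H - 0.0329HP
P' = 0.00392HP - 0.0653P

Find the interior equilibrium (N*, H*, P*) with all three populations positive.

From dP/dt = 0: 0.00392H* = 0.0653, so H* = 16.7.
From dN/dt = 0: 1.21(1 - N*/498) = 0.0246·16.7, giving N* = 498·(1 - 0.339) = 329.
From dH/dt = 0: 0.00839·329 - 0.597 = 0.0329P*, so P* = 2.17/0.0329 = 65.8.

N* ≈ 329, H* ≈ 16.7, P* ≈ 65.8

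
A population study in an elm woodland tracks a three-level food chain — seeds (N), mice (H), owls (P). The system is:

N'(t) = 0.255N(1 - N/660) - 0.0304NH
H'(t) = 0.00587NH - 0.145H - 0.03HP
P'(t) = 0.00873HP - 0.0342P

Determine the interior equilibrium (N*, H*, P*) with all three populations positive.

N* ≈ 352, H* ≈ 3.92, P* ≈ 64

From dP/dt = 0: 0.00873H* = 0.0342, so H* = 3.92.
From dN/dt = 0: 0.255(1 - N*/660) = 0.0304·3.92, giving N* = 660·(1 - 0.467) = 352.
From dH/dt = 0: 0.00587·352 - 0.145 = 0.03P*, so P* = 1.92/0.03 = 64.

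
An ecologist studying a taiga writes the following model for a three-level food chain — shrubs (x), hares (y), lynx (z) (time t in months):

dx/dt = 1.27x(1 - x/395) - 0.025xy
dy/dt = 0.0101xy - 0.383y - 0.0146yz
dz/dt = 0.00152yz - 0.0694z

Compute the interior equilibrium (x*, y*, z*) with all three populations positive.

From dz/dt = 0: 0.00152y* = 0.0694, so y* = 45.7.
From dx/dt = 0: 1.27(1 - x*/395) = 0.025·45.7, giving x* = 395·(1 - 0.899) = 40.
From dy/dt = 0: 0.0101·40 - 0.383 = 0.0146z*, so z* = 0.0208/0.0146 = 1.43.

x* ≈ 40, y* ≈ 45.7, z* ≈ 1.43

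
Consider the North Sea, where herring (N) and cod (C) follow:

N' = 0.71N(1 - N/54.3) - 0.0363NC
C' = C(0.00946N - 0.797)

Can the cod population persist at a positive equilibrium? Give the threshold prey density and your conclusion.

Threshold N = 84.2; K < 84.2, so no, the predator goes extinct.

The predator equation gives dC/dt > 0 only when N > 0.797/0.00946 = 84.2.
Without the predator, N → K = 54.3. Since 54.3 < 84.2, the predator cannot invade.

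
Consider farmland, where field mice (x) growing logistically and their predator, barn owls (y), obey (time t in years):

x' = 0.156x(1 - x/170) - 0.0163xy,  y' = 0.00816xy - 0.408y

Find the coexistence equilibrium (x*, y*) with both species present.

From dy/dt = 0 with y > 0: 0.00816x* = 0.408, so x* = 50.
Substitute into dx/dt = 0: 0.156(1 - 50/170) = 0.0163y*.
The bracket is 0.706, giving y* = 0.11/0.0163 = 6.76.

x* ≈ 50, y* ≈ 6.76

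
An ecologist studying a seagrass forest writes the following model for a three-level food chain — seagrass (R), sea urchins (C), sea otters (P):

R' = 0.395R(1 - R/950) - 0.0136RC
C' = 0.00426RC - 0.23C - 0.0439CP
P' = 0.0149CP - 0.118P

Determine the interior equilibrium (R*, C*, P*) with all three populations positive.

From dP/dt = 0: 0.0149C* = 0.118, so C* = 7.92.
From dR/dt = 0: 0.395(1 - R*/950) = 0.0136·7.92, giving R* = 950·(1 - 0.273) = 691.
From dC/dt = 0: 0.00426·691 - 0.23 = 0.0439P*, so P* = 2.71/0.0439 = 61.8.

R* ≈ 691, C* ≈ 7.92, P* ≈ 61.8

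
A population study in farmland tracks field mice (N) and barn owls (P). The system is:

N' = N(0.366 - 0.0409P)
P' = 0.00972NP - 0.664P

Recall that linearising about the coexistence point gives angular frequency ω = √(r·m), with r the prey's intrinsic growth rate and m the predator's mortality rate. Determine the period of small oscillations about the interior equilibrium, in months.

Here r = 0.366 and m = 0.664, so r·m = 0.243.
ω = √0.243 = 0.493 per month, hence T = 2π/ω ≈ 12.7 months.

T ≈ 12.7 months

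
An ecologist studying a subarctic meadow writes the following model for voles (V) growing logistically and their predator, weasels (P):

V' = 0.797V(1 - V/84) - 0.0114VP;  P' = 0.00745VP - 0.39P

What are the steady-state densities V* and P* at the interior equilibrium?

V* ≈ 52.3, P* ≈ 26.3

From dP/dt = 0 with P > 0: 0.00745V* = 0.39, so V* = 52.3.
Substitute into dV/dt = 0: 0.797(1 - 52.3/84) = 0.0114P*.
The bracket is 0.377, giving P* = 0.3/0.0114 = 26.3.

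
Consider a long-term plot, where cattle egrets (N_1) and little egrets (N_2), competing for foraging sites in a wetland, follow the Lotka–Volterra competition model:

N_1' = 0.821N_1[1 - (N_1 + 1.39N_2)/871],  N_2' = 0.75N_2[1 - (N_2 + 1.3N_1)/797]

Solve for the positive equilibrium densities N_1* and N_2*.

Setting both brackets to zero gives the nullclines N_1 + 1.39N_2 = 871 and 1.3N_1 + N_2 = 797.
Substituting N_2 = 797 - 1.3N_1 into the first: N_1(1 - 1.39·1.3) = 871 - 1.39·797.
So N_1* = -237/-0.807 = 293, and then N_2* = 797 - 1.3·293 = 415.

N_1* ≈ 293, N_2* ≈ 415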